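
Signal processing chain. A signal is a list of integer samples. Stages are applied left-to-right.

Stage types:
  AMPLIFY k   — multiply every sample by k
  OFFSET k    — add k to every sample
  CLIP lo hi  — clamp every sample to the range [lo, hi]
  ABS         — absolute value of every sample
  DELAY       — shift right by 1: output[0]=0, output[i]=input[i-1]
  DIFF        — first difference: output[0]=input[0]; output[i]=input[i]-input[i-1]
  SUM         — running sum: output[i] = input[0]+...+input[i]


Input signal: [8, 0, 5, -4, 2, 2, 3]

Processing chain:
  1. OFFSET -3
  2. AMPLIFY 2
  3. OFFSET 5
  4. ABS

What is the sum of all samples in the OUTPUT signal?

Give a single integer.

Answer: 45

Derivation:
Input: [8, 0, 5, -4, 2, 2, 3]
Stage 1 (OFFSET -3): 8+-3=5, 0+-3=-3, 5+-3=2, -4+-3=-7, 2+-3=-1, 2+-3=-1, 3+-3=0 -> [5, -3, 2, -7, -1, -1, 0]
Stage 2 (AMPLIFY 2): 5*2=10, -3*2=-6, 2*2=4, -7*2=-14, -1*2=-2, -1*2=-2, 0*2=0 -> [10, -6, 4, -14, -2, -2, 0]
Stage 3 (OFFSET 5): 10+5=15, -6+5=-1, 4+5=9, -14+5=-9, -2+5=3, -2+5=3, 0+5=5 -> [15, -1, 9, -9, 3, 3, 5]
Stage 4 (ABS): |15|=15, |-1|=1, |9|=9, |-9|=9, |3|=3, |3|=3, |5|=5 -> [15, 1, 9, 9, 3, 3, 5]
Output sum: 45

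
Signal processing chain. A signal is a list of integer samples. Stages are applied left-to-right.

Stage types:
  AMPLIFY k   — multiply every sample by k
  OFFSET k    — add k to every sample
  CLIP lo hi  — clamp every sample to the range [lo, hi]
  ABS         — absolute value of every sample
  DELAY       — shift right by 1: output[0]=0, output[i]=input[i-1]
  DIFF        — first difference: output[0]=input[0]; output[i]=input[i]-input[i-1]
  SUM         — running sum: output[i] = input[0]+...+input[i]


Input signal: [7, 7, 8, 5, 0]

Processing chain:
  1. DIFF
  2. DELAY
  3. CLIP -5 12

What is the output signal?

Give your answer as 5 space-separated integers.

Input: [7, 7, 8, 5, 0]
Stage 1 (DIFF): s[0]=7, 7-7=0, 8-7=1, 5-8=-3, 0-5=-5 -> [7, 0, 1, -3, -5]
Stage 2 (DELAY): [0, 7, 0, 1, -3] = [0, 7, 0, 1, -3] -> [0, 7, 0, 1, -3]
Stage 3 (CLIP -5 12): clip(0,-5,12)=0, clip(7,-5,12)=7, clip(0,-5,12)=0, clip(1,-5,12)=1, clip(-3,-5,12)=-3 -> [0, 7, 0, 1, -3]

Answer: 0 7 0 1 -3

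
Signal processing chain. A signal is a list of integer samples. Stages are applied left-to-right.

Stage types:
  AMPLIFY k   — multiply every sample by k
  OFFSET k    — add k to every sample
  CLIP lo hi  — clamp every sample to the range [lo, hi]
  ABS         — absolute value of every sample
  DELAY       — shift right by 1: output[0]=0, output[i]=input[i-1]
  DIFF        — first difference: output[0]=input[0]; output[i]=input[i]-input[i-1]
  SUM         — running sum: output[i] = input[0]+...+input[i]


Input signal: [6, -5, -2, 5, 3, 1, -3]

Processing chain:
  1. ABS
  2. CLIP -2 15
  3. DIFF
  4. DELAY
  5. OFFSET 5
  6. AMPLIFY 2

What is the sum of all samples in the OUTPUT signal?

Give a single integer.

Input: [6, -5, -2, 5, 3, 1, -3]
Stage 1 (ABS): |6|=6, |-5|=5, |-2|=2, |5|=5, |3|=3, |1|=1, |-3|=3 -> [6, 5, 2, 5, 3, 1, 3]
Stage 2 (CLIP -2 15): clip(6,-2,15)=6, clip(5,-2,15)=5, clip(2,-2,15)=2, clip(5,-2,15)=5, clip(3,-2,15)=3, clip(1,-2,15)=1, clip(3,-2,15)=3 -> [6, 5, 2, 5, 3, 1, 3]
Stage 3 (DIFF): s[0]=6, 5-6=-1, 2-5=-3, 5-2=3, 3-5=-2, 1-3=-2, 3-1=2 -> [6, -1, -3, 3, -2, -2, 2]
Stage 4 (DELAY): [0, 6, -1, -3, 3, -2, -2] = [0, 6, -1, -3, 3, -2, -2] -> [0, 6, -1, -3, 3, -2, -2]
Stage 5 (OFFSET 5): 0+5=5, 6+5=11, -1+5=4, -3+5=2, 3+5=8, -2+5=3, -2+5=3 -> [5, 11, 4, 2, 8, 3, 3]
Stage 6 (AMPLIFY 2): 5*2=10, 11*2=22, 4*2=8, 2*2=4, 8*2=16, 3*2=6, 3*2=6 -> [10, 22, 8, 4, 16, 6, 6]
Output sum: 72

Answer: 72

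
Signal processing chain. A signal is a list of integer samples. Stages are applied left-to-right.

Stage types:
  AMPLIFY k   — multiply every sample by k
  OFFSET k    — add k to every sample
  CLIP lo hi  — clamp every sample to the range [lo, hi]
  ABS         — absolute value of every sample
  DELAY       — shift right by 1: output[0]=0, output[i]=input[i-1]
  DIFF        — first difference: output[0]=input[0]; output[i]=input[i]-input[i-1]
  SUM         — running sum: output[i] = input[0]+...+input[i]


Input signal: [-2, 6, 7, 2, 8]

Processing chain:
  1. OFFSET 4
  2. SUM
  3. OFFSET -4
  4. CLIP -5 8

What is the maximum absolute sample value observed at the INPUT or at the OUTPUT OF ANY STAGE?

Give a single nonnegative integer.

Answer: 41

Derivation:
Input: [-2, 6, 7, 2, 8] (max |s|=8)
Stage 1 (OFFSET 4): -2+4=2, 6+4=10, 7+4=11, 2+4=6, 8+4=12 -> [2, 10, 11, 6, 12] (max |s|=12)
Stage 2 (SUM): sum[0..0]=2, sum[0..1]=12, sum[0..2]=23, sum[0..3]=29, sum[0..4]=41 -> [2, 12, 23, 29, 41] (max |s|=41)
Stage 3 (OFFSET -4): 2+-4=-2, 12+-4=8, 23+-4=19, 29+-4=25, 41+-4=37 -> [-2, 8, 19, 25, 37] (max |s|=37)
Stage 4 (CLIP -5 8): clip(-2,-5,8)=-2, clip(8,-5,8)=8, clip(19,-5,8)=8, clip(25,-5,8)=8, clip(37,-5,8)=8 -> [-2, 8, 8, 8, 8] (max |s|=8)
Overall max amplitude: 41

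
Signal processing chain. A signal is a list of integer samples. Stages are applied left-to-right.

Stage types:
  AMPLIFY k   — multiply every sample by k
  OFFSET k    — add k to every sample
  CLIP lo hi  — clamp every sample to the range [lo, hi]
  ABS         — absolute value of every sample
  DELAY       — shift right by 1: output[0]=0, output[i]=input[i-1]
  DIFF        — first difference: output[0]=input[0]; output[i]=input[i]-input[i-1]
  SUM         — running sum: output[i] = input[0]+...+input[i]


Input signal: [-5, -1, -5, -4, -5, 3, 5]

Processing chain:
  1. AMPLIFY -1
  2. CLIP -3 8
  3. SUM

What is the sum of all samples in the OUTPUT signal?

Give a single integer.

Answer: 88

Derivation:
Input: [-5, -1, -5, -4, -5, 3, 5]
Stage 1 (AMPLIFY -1): -5*-1=5, -1*-1=1, -5*-1=5, -4*-1=4, -5*-1=5, 3*-1=-3, 5*-1=-5 -> [5, 1, 5, 4, 5, -3, -5]
Stage 2 (CLIP -3 8): clip(5,-3,8)=5, clip(1,-3,8)=1, clip(5,-3,8)=5, clip(4,-3,8)=4, clip(5,-3,8)=5, clip(-3,-3,8)=-3, clip(-5,-3,8)=-3 -> [5, 1, 5, 4, 5, -3, -3]
Stage 3 (SUM): sum[0..0]=5, sum[0..1]=6, sum[0..2]=11, sum[0..3]=15, sum[0..4]=20, sum[0..5]=17, sum[0..6]=14 -> [5, 6, 11, 15, 20, 17, 14]
Output sum: 88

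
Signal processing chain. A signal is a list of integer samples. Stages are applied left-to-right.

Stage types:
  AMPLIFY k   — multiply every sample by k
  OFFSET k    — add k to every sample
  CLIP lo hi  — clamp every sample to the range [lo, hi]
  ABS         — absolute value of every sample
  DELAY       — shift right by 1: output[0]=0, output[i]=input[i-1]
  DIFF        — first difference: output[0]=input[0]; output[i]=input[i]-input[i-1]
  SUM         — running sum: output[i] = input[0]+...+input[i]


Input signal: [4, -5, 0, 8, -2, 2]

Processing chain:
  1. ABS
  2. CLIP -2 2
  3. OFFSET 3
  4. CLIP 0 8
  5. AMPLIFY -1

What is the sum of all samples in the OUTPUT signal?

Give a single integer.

Answer: -28

Derivation:
Input: [4, -5, 0, 8, -2, 2]
Stage 1 (ABS): |4|=4, |-5|=5, |0|=0, |8|=8, |-2|=2, |2|=2 -> [4, 5, 0, 8, 2, 2]
Stage 2 (CLIP -2 2): clip(4,-2,2)=2, clip(5,-2,2)=2, clip(0,-2,2)=0, clip(8,-2,2)=2, clip(2,-2,2)=2, clip(2,-2,2)=2 -> [2, 2, 0, 2, 2, 2]
Stage 3 (OFFSET 3): 2+3=5, 2+3=5, 0+3=3, 2+3=5, 2+3=5, 2+3=5 -> [5, 5, 3, 5, 5, 5]
Stage 4 (CLIP 0 8): clip(5,0,8)=5, clip(5,0,8)=5, clip(3,0,8)=3, clip(5,0,8)=5, clip(5,0,8)=5, clip(5,0,8)=5 -> [5, 5, 3, 5, 5, 5]
Stage 5 (AMPLIFY -1): 5*-1=-5, 5*-1=-5, 3*-1=-3, 5*-1=-5, 5*-1=-5, 5*-1=-5 -> [-5, -5, -3, -5, -5, -5]
Output sum: -28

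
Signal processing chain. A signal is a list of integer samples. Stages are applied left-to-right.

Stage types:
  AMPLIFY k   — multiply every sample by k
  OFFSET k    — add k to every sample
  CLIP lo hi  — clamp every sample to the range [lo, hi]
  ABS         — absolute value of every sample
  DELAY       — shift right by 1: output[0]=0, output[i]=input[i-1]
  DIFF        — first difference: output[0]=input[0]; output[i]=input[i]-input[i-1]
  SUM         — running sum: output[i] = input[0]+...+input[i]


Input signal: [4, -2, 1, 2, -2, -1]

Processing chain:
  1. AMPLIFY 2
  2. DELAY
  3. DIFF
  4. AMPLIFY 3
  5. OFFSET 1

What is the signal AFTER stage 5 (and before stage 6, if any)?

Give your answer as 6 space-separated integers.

Answer: 1 25 -35 19 7 -23

Derivation:
Input: [4, -2, 1, 2, -2, -1]
Stage 1 (AMPLIFY 2): 4*2=8, -2*2=-4, 1*2=2, 2*2=4, -2*2=-4, -1*2=-2 -> [8, -4, 2, 4, -4, -2]
Stage 2 (DELAY): [0, 8, -4, 2, 4, -4] = [0, 8, -4, 2, 4, -4] -> [0, 8, -4, 2, 4, -4]
Stage 3 (DIFF): s[0]=0, 8-0=8, -4-8=-12, 2--4=6, 4-2=2, -4-4=-8 -> [0, 8, -12, 6, 2, -8]
Stage 4 (AMPLIFY 3): 0*3=0, 8*3=24, -12*3=-36, 6*3=18, 2*3=6, -8*3=-24 -> [0, 24, -36, 18, 6, -24]
Stage 5 (OFFSET 1): 0+1=1, 24+1=25, -36+1=-35, 18+1=19, 6+1=7, -24+1=-23 -> [1, 25, -35, 19, 7, -23]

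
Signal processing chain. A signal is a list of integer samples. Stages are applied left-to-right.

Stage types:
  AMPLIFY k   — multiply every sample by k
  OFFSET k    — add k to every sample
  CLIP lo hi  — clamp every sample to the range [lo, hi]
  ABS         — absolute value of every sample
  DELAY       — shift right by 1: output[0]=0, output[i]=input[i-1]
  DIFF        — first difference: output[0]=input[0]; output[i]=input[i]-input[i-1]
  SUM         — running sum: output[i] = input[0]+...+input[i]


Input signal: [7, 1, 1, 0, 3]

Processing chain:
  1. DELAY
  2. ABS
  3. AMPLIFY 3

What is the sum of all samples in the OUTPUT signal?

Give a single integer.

Answer: 27

Derivation:
Input: [7, 1, 1, 0, 3]
Stage 1 (DELAY): [0, 7, 1, 1, 0] = [0, 7, 1, 1, 0] -> [0, 7, 1, 1, 0]
Stage 2 (ABS): |0|=0, |7|=7, |1|=1, |1|=1, |0|=0 -> [0, 7, 1, 1, 0]
Stage 3 (AMPLIFY 3): 0*3=0, 7*3=21, 1*3=3, 1*3=3, 0*3=0 -> [0, 21, 3, 3, 0]
Output sum: 27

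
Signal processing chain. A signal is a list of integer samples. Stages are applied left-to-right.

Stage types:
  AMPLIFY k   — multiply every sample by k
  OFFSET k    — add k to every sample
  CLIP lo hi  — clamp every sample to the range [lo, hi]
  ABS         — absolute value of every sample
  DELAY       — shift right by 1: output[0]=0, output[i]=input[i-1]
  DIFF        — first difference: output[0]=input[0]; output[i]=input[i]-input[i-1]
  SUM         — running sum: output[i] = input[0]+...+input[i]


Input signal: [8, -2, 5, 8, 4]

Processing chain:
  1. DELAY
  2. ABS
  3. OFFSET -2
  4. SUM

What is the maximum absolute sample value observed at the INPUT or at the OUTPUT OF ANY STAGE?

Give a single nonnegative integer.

Answer: 13

Derivation:
Input: [8, -2, 5, 8, 4] (max |s|=8)
Stage 1 (DELAY): [0, 8, -2, 5, 8] = [0, 8, -2, 5, 8] -> [0, 8, -2, 5, 8] (max |s|=8)
Stage 2 (ABS): |0|=0, |8|=8, |-2|=2, |5|=5, |8|=8 -> [0, 8, 2, 5, 8] (max |s|=8)
Stage 3 (OFFSET -2): 0+-2=-2, 8+-2=6, 2+-2=0, 5+-2=3, 8+-2=6 -> [-2, 6, 0, 3, 6] (max |s|=6)
Stage 4 (SUM): sum[0..0]=-2, sum[0..1]=4, sum[0..2]=4, sum[0..3]=7, sum[0..4]=13 -> [-2, 4, 4, 7, 13] (max |s|=13)
Overall max amplitude: 13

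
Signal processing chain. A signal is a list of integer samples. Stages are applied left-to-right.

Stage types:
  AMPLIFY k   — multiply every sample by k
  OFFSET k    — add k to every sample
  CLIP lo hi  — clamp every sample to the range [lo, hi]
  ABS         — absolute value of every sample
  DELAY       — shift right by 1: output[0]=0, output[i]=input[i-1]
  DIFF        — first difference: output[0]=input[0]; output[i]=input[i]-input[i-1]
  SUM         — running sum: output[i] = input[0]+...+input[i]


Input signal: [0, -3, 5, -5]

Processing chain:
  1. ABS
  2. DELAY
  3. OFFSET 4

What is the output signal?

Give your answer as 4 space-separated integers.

Answer: 4 4 7 9

Derivation:
Input: [0, -3, 5, -5]
Stage 1 (ABS): |0|=0, |-3|=3, |5|=5, |-5|=5 -> [0, 3, 5, 5]
Stage 2 (DELAY): [0, 0, 3, 5] = [0, 0, 3, 5] -> [0, 0, 3, 5]
Stage 3 (OFFSET 4): 0+4=4, 0+4=4, 3+4=7, 5+4=9 -> [4, 4, 7, 9]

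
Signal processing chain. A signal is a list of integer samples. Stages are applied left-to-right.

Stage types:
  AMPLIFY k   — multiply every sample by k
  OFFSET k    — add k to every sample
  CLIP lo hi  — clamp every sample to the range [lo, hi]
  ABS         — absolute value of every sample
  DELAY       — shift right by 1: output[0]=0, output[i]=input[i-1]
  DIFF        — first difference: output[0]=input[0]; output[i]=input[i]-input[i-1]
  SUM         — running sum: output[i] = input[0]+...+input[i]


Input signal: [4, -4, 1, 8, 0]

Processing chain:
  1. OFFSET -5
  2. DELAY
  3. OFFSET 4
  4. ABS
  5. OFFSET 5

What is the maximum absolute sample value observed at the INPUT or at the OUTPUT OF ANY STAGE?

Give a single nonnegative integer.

Answer: 12

Derivation:
Input: [4, -4, 1, 8, 0] (max |s|=8)
Stage 1 (OFFSET -5): 4+-5=-1, -4+-5=-9, 1+-5=-4, 8+-5=3, 0+-5=-5 -> [-1, -9, -4, 3, -5] (max |s|=9)
Stage 2 (DELAY): [0, -1, -9, -4, 3] = [0, -1, -9, -4, 3] -> [0, -1, -9, -4, 3] (max |s|=9)
Stage 3 (OFFSET 4): 0+4=4, -1+4=3, -9+4=-5, -4+4=0, 3+4=7 -> [4, 3, -5, 0, 7] (max |s|=7)
Stage 4 (ABS): |4|=4, |3|=3, |-5|=5, |0|=0, |7|=7 -> [4, 3, 5, 0, 7] (max |s|=7)
Stage 5 (OFFSET 5): 4+5=9, 3+5=8, 5+5=10, 0+5=5, 7+5=12 -> [9, 8, 10, 5, 12] (max |s|=12)
Overall max amplitude: 12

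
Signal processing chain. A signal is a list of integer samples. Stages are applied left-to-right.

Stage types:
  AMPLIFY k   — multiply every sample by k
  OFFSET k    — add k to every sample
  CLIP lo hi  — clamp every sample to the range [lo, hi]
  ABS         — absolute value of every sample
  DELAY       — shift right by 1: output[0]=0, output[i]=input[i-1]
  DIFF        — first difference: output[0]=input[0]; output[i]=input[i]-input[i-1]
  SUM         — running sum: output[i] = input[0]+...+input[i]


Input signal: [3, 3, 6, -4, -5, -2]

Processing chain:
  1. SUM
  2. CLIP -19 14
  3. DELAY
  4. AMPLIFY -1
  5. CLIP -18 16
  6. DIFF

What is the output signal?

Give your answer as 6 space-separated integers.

Answer: 0 -3 -3 -6 4 5

Derivation:
Input: [3, 3, 6, -4, -5, -2]
Stage 1 (SUM): sum[0..0]=3, sum[0..1]=6, sum[0..2]=12, sum[0..3]=8, sum[0..4]=3, sum[0..5]=1 -> [3, 6, 12, 8, 3, 1]
Stage 2 (CLIP -19 14): clip(3,-19,14)=3, clip(6,-19,14)=6, clip(12,-19,14)=12, clip(8,-19,14)=8, clip(3,-19,14)=3, clip(1,-19,14)=1 -> [3, 6, 12, 8, 3, 1]
Stage 3 (DELAY): [0, 3, 6, 12, 8, 3] = [0, 3, 6, 12, 8, 3] -> [0, 3, 6, 12, 8, 3]
Stage 4 (AMPLIFY -1): 0*-1=0, 3*-1=-3, 6*-1=-6, 12*-1=-12, 8*-1=-8, 3*-1=-3 -> [0, -3, -6, -12, -8, -3]
Stage 5 (CLIP -18 16): clip(0,-18,16)=0, clip(-3,-18,16)=-3, clip(-6,-18,16)=-6, clip(-12,-18,16)=-12, clip(-8,-18,16)=-8, clip(-3,-18,16)=-3 -> [0, -3, -6, -12, -8, -3]
Stage 6 (DIFF): s[0]=0, -3-0=-3, -6--3=-3, -12--6=-6, -8--12=4, -3--8=5 -> [0, -3, -3, -6, 4, 5]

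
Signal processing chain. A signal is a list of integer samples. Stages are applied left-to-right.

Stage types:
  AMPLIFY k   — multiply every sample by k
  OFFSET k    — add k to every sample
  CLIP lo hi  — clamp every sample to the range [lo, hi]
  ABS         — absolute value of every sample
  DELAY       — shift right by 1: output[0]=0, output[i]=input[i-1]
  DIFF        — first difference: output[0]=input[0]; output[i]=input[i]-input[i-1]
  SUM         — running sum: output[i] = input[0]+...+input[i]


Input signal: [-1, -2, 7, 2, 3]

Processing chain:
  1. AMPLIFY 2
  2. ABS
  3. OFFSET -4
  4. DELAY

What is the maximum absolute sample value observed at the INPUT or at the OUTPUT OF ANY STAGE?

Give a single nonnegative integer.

Input: [-1, -2, 7, 2, 3] (max |s|=7)
Stage 1 (AMPLIFY 2): -1*2=-2, -2*2=-4, 7*2=14, 2*2=4, 3*2=6 -> [-2, -4, 14, 4, 6] (max |s|=14)
Stage 2 (ABS): |-2|=2, |-4|=4, |14|=14, |4|=4, |6|=6 -> [2, 4, 14, 4, 6] (max |s|=14)
Stage 3 (OFFSET -4): 2+-4=-2, 4+-4=0, 14+-4=10, 4+-4=0, 6+-4=2 -> [-2, 0, 10, 0, 2] (max |s|=10)
Stage 4 (DELAY): [0, -2, 0, 10, 0] = [0, -2, 0, 10, 0] -> [0, -2, 0, 10, 0] (max |s|=10)
Overall max amplitude: 14

Answer: 14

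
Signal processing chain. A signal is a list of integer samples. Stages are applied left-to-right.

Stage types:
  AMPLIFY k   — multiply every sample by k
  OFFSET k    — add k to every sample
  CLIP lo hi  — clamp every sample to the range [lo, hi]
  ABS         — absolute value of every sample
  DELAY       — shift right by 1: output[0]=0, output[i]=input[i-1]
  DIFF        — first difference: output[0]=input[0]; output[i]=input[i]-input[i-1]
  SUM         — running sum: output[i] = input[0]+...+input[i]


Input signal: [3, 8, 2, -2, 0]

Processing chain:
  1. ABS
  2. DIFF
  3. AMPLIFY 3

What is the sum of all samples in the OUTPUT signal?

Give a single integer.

Input: [3, 8, 2, -2, 0]
Stage 1 (ABS): |3|=3, |8|=8, |2|=2, |-2|=2, |0|=0 -> [3, 8, 2, 2, 0]
Stage 2 (DIFF): s[0]=3, 8-3=5, 2-8=-6, 2-2=0, 0-2=-2 -> [3, 5, -6, 0, -2]
Stage 3 (AMPLIFY 3): 3*3=9, 5*3=15, -6*3=-18, 0*3=0, -2*3=-6 -> [9, 15, -18, 0, -6]
Output sum: 0

Answer: 0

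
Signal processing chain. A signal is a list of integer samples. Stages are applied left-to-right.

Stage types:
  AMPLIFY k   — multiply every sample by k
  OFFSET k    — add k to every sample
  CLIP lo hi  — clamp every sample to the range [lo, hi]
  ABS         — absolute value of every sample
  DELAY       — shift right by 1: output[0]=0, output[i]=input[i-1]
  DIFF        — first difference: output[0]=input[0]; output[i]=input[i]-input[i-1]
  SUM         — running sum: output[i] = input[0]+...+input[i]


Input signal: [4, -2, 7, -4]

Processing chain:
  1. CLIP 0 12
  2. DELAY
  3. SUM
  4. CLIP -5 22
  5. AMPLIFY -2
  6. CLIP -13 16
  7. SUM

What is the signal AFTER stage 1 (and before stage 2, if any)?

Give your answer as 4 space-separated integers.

Input: [4, -2, 7, -4]
Stage 1 (CLIP 0 12): clip(4,0,12)=4, clip(-2,0,12)=0, clip(7,0,12)=7, clip(-4,0,12)=0 -> [4, 0, 7, 0]

Answer: 4 0 7 0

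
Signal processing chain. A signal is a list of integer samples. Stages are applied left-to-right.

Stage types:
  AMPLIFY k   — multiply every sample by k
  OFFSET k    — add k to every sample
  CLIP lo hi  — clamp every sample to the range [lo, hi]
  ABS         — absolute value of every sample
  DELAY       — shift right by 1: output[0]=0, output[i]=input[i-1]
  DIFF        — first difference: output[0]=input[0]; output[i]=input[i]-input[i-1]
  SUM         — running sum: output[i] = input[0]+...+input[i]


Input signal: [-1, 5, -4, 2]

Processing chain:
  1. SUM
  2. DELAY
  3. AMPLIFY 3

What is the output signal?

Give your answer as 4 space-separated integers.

Input: [-1, 5, -4, 2]
Stage 1 (SUM): sum[0..0]=-1, sum[0..1]=4, sum[0..2]=0, sum[0..3]=2 -> [-1, 4, 0, 2]
Stage 2 (DELAY): [0, -1, 4, 0] = [0, -1, 4, 0] -> [0, -1, 4, 0]
Stage 3 (AMPLIFY 3): 0*3=0, -1*3=-3, 4*3=12, 0*3=0 -> [0, -3, 12, 0]

Answer: 0 -3 12 0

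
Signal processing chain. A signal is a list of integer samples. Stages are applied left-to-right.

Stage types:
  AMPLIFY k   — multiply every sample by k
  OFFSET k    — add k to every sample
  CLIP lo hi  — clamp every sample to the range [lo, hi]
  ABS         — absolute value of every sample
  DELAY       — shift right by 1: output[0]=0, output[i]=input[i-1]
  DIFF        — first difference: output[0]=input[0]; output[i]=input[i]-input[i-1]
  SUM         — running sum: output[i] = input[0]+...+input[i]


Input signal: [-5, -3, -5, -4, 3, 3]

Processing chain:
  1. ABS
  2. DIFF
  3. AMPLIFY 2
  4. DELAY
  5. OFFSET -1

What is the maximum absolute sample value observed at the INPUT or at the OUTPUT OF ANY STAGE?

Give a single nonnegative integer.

Answer: 10

Derivation:
Input: [-5, -3, -5, -4, 3, 3] (max |s|=5)
Stage 1 (ABS): |-5|=5, |-3|=3, |-5|=5, |-4|=4, |3|=3, |3|=3 -> [5, 3, 5, 4, 3, 3] (max |s|=5)
Stage 2 (DIFF): s[0]=5, 3-5=-2, 5-3=2, 4-5=-1, 3-4=-1, 3-3=0 -> [5, -2, 2, -1, -1, 0] (max |s|=5)
Stage 3 (AMPLIFY 2): 5*2=10, -2*2=-4, 2*2=4, -1*2=-2, -1*2=-2, 0*2=0 -> [10, -4, 4, -2, -2, 0] (max |s|=10)
Stage 4 (DELAY): [0, 10, -4, 4, -2, -2] = [0, 10, -4, 4, -2, -2] -> [0, 10, -4, 4, -2, -2] (max |s|=10)
Stage 5 (OFFSET -1): 0+-1=-1, 10+-1=9, -4+-1=-5, 4+-1=3, -2+-1=-3, -2+-1=-3 -> [-1, 9, -5, 3, -3, -3] (max |s|=9)
Overall max amplitude: 10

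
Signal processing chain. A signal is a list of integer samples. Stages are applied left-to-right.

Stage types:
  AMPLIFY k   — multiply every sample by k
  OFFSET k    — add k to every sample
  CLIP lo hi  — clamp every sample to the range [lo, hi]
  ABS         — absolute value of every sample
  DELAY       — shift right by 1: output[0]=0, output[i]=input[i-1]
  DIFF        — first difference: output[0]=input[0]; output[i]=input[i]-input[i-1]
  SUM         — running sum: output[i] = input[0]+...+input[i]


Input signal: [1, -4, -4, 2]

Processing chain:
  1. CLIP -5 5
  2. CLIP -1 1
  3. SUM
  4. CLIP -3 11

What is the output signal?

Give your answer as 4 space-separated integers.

Answer: 1 0 -1 0

Derivation:
Input: [1, -4, -4, 2]
Stage 1 (CLIP -5 5): clip(1,-5,5)=1, clip(-4,-5,5)=-4, clip(-4,-5,5)=-4, clip(2,-5,5)=2 -> [1, -4, -4, 2]
Stage 2 (CLIP -1 1): clip(1,-1,1)=1, clip(-4,-1,1)=-1, clip(-4,-1,1)=-1, clip(2,-1,1)=1 -> [1, -1, -1, 1]
Stage 3 (SUM): sum[0..0]=1, sum[0..1]=0, sum[0..2]=-1, sum[0..3]=0 -> [1, 0, -1, 0]
Stage 4 (CLIP -3 11): clip(1,-3,11)=1, clip(0,-3,11)=0, clip(-1,-3,11)=-1, clip(0,-3,11)=0 -> [1, 0, -1, 0]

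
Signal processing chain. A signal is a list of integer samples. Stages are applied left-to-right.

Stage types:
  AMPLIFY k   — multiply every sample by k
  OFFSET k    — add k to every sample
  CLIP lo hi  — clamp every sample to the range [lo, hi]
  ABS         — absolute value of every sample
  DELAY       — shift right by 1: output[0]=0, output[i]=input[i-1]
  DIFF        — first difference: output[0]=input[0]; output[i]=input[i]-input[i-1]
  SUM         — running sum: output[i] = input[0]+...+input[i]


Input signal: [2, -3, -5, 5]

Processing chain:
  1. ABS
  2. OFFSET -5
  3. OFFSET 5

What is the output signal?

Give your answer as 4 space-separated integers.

Input: [2, -3, -5, 5]
Stage 1 (ABS): |2|=2, |-3|=3, |-5|=5, |5|=5 -> [2, 3, 5, 5]
Stage 2 (OFFSET -5): 2+-5=-3, 3+-5=-2, 5+-5=0, 5+-5=0 -> [-3, -2, 0, 0]
Stage 3 (OFFSET 5): -3+5=2, -2+5=3, 0+5=5, 0+5=5 -> [2, 3, 5, 5]

Answer: 2 3 5 5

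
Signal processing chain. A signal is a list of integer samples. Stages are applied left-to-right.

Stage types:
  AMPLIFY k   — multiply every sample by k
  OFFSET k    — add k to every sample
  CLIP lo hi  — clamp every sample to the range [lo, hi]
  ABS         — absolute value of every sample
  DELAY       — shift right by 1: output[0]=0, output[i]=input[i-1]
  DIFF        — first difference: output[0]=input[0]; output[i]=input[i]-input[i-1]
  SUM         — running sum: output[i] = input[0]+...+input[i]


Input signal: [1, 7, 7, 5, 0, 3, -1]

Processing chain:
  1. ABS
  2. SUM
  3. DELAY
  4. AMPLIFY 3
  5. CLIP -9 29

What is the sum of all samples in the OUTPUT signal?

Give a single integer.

Input: [1, 7, 7, 5, 0, 3, -1]
Stage 1 (ABS): |1|=1, |7|=7, |7|=7, |5|=5, |0|=0, |3|=3, |-1|=1 -> [1, 7, 7, 5, 0, 3, 1]
Stage 2 (SUM): sum[0..0]=1, sum[0..1]=8, sum[0..2]=15, sum[0..3]=20, sum[0..4]=20, sum[0..5]=23, sum[0..6]=24 -> [1, 8, 15, 20, 20, 23, 24]
Stage 3 (DELAY): [0, 1, 8, 15, 20, 20, 23] = [0, 1, 8, 15, 20, 20, 23] -> [0, 1, 8, 15, 20, 20, 23]
Stage 4 (AMPLIFY 3): 0*3=0, 1*3=3, 8*3=24, 15*3=45, 20*3=60, 20*3=60, 23*3=69 -> [0, 3, 24, 45, 60, 60, 69]
Stage 5 (CLIP -9 29): clip(0,-9,29)=0, clip(3,-9,29)=3, clip(24,-9,29)=24, clip(45,-9,29)=29, clip(60,-9,29)=29, clip(60,-9,29)=29, clip(69,-9,29)=29 -> [0, 3, 24, 29, 29, 29, 29]
Output sum: 143

Answer: 143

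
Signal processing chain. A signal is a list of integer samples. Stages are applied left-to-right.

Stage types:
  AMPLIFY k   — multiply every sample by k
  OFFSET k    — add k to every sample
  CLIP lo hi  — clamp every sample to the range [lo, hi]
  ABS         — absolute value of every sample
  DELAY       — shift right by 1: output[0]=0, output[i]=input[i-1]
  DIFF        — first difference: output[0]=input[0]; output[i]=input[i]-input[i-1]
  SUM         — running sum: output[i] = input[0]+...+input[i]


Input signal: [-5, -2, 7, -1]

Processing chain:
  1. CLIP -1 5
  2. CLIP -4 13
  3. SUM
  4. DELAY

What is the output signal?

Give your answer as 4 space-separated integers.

Answer: 0 -1 -2 3

Derivation:
Input: [-5, -2, 7, -1]
Stage 1 (CLIP -1 5): clip(-5,-1,5)=-1, clip(-2,-1,5)=-1, clip(7,-1,5)=5, clip(-1,-1,5)=-1 -> [-1, -1, 5, -1]
Stage 2 (CLIP -4 13): clip(-1,-4,13)=-1, clip(-1,-4,13)=-1, clip(5,-4,13)=5, clip(-1,-4,13)=-1 -> [-1, -1, 5, -1]
Stage 3 (SUM): sum[0..0]=-1, sum[0..1]=-2, sum[0..2]=3, sum[0..3]=2 -> [-1, -2, 3, 2]
Stage 4 (DELAY): [0, -1, -2, 3] = [0, -1, -2, 3] -> [0, -1, -2, 3]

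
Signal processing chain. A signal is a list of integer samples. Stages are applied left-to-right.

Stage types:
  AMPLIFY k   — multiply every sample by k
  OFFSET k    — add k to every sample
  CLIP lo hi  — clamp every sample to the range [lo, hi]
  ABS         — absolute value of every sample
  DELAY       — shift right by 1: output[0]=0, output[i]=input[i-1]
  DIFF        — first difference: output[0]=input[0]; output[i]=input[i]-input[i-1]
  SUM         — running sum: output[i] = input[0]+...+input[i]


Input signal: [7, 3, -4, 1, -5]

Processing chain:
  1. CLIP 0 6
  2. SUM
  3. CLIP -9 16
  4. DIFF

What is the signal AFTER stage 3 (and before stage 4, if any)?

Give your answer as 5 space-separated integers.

Answer: 6 9 9 10 10

Derivation:
Input: [7, 3, -4, 1, -5]
Stage 1 (CLIP 0 6): clip(7,0,6)=6, clip(3,0,6)=3, clip(-4,0,6)=0, clip(1,0,6)=1, clip(-5,0,6)=0 -> [6, 3, 0, 1, 0]
Stage 2 (SUM): sum[0..0]=6, sum[0..1]=9, sum[0..2]=9, sum[0..3]=10, sum[0..4]=10 -> [6, 9, 9, 10, 10]
Stage 3 (CLIP -9 16): clip(6,-9,16)=6, clip(9,-9,16)=9, clip(9,-9,16)=9, clip(10,-9,16)=10, clip(10,-9,16)=10 -> [6, 9, 9, 10, 10]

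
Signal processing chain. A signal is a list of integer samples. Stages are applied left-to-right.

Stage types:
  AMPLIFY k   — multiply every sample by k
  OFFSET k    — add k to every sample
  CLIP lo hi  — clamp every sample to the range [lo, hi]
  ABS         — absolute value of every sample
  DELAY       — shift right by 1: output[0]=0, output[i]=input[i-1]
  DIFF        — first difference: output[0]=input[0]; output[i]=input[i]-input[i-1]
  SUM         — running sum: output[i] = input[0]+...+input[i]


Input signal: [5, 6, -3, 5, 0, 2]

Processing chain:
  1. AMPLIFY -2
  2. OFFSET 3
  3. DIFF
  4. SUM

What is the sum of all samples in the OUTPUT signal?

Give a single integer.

Input: [5, 6, -3, 5, 0, 2]
Stage 1 (AMPLIFY -2): 5*-2=-10, 6*-2=-12, -3*-2=6, 5*-2=-10, 0*-2=0, 2*-2=-4 -> [-10, -12, 6, -10, 0, -4]
Stage 2 (OFFSET 3): -10+3=-7, -12+3=-9, 6+3=9, -10+3=-7, 0+3=3, -4+3=-1 -> [-7, -9, 9, -7, 3, -1]
Stage 3 (DIFF): s[0]=-7, -9--7=-2, 9--9=18, -7-9=-16, 3--7=10, -1-3=-4 -> [-7, -2, 18, -16, 10, -4]
Stage 4 (SUM): sum[0..0]=-7, sum[0..1]=-9, sum[0..2]=9, sum[0..3]=-7, sum[0..4]=3, sum[0..5]=-1 -> [-7, -9, 9, -7, 3, -1]
Output sum: -12

Answer: -12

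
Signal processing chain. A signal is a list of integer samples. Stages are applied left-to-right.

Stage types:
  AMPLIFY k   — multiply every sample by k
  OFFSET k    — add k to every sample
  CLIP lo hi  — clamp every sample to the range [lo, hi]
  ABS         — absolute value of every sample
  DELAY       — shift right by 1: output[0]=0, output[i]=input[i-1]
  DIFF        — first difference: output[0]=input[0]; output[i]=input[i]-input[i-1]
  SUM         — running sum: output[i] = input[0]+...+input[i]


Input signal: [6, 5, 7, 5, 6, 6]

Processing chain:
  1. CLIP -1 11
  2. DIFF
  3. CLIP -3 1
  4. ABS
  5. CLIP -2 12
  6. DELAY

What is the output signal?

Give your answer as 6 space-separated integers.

Answer: 0 1 1 1 2 1

Derivation:
Input: [6, 5, 7, 5, 6, 6]
Stage 1 (CLIP -1 11): clip(6,-1,11)=6, clip(5,-1,11)=5, clip(7,-1,11)=7, clip(5,-1,11)=5, clip(6,-1,11)=6, clip(6,-1,11)=6 -> [6, 5, 7, 5, 6, 6]
Stage 2 (DIFF): s[0]=6, 5-6=-1, 7-5=2, 5-7=-2, 6-5=1, 6-6=0 -> [6, -1, 2, -2, 1, 0]
Stage 3 (CLIP -3 1): clip(6,-3,1)=1, clip(-1,-3,1)=-1, clip(2,-3,1)=1, clip(-2,-3,1)=-2, clip(1,-3,1)=1, clip(0,-3,1)=0 -> [1, -1, 1, -2, 1, 0]
Stage 4 (ABS): |1|=1, |-1|=1, |1|=1, |-2|=2, |1|=1, |0|=0 -> [1, 1, 1, 2, 1, 0]
Stage 5 (CLIP -2 12): clip(1,-2,12)=1, clip(1,-2,12)=1, clip(1,-2,12)=1, clip(2,-2,12)=2, clip(1,-2,12)=1, clip(0,-2,12)=0 -> [1, 1, 1, 2, 1, 0]
Stage 6 (DELAY): [0, 1, 1, 1, 2, 1] = [0, 1, 1, 1, 2, 1] -> [0, 1, 1, 1, 2, 1]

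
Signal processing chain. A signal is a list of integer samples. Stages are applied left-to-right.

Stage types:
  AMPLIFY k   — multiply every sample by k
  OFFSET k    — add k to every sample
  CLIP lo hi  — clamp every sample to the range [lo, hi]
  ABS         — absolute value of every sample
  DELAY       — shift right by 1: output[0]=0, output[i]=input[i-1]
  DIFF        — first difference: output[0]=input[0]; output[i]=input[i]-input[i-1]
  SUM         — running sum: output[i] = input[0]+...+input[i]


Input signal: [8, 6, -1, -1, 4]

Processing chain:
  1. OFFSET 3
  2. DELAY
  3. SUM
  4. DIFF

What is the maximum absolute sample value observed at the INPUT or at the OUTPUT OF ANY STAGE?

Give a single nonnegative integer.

Input: [8, 6, -1, -1, 4] (max |s|=8)
Stage 1 (OFFSET 3): 8+3=11, 6+3=9, -1+3=2, -1+3=2, 4+3=7 -> [11, 9, 2, 2, 7] (max |s|=11)
Stage 2 (DELAY): [0, 11, 9, 2, 2] = [0, 11, 9, 2, 2] -> [0, 11, 9, 2, 2] (max |s|=11)
Stage 3 (SUM): sum[0..0]=0, sum[0..1]=11, sum[0..2]=20, sum[0..3]=22, sum[0..4]=24 -> [0, 11, 20, 22, 24] (max |s|=24)
Stage 4 (DIFF): s[0]=0, 11-0=11, 20-11=9, 22-20=2, 24-22=2 -> [0, 11, 9, 2, 2] (max |s|=11)
Overall max amplitude: 24

Answer: 24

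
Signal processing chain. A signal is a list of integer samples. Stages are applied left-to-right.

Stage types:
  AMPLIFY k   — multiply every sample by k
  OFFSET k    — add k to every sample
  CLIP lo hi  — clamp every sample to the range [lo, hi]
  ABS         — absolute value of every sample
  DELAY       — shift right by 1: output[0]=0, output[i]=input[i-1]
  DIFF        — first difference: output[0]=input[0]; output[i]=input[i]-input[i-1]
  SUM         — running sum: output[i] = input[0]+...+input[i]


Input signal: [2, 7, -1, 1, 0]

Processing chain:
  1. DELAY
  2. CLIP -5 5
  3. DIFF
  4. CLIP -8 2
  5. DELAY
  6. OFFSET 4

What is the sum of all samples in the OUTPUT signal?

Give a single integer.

Input: [2, 7, -1, 1, 0]
Stage 1 (DELAY): [0, 2, 7, -1, 1] = [0, 2, 7, -1, 1] -> [0, 2, 7, -1, 1]
Stage 2 (CLIP -5 5): clip(0,-5,5)=0, clip(2,-5,5)=2, clip(7,-5,5)=5, clip(-1,-5,5)=-1, clip(1,-5,5)=1 -> [0, 2, 5, -1, 1]
Stage 3 (DIFF): s[0]=0, 2-0=2, 5-2=3, -1-5=-6, 1--1=2 -> [0, 2, 3, -6, 2]
Stage 4 (CLIP -8 2): clip(0,-8,2)=0, clip(2,-8,2)=2, clip(3,-8,2)=2, clip(-6,-8,2)=-6, clip(2,-8,2)=2 -> [0, 2, 2, -6, 2]
Stage 5 (DELAY): [0, 0, 2, 2, -6] = [0, 0, 2, 2, -6] -> [0, 0, 2, 2, -6]
Stage 6 (OFFSET 4): 0+4=4, 0+4=4, 2+4=6, 2+4=6, -6+4=-2 -> [4, 4, 6, 6, -2]
Output sum: 18

Answer: 18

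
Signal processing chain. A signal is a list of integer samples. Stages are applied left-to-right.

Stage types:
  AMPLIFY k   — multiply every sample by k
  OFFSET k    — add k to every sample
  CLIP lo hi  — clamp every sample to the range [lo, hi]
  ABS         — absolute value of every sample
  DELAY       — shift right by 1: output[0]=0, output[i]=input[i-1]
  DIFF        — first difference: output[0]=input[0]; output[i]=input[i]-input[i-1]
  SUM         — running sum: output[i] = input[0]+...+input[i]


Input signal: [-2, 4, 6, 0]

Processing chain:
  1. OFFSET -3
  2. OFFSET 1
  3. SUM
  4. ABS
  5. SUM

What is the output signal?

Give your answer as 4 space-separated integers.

Input: [-2, 4, 6, 0]
Stage 1 (OFFSET -3): -2+-3=-5, 4+-3=1, 6+-3=3, 0+-3=-3 -> [-5, 1, 3, -3]
Stage 2 (OFFSET 1): -5+1=-4, 1+1=2, 3+1=4, -3+1=-2 -> [-4, 2, 4, -2]
Stage 3 (SUM): sum[0..0]=-4, sum[0..1]=-2, sum[0..2]=2, sum[0..3]=0 -> [-4, -2, 2, 0]
Stage 4 (ABS): |-4|=4, |-2|=2, |2|=2, |0|=0 -> [4, 2, 2, 0]
Stage 5 (SUM): sum[0..0]=4, sum[0..1]=6, sum[0..2]=8, sum[0..3]=8 -> [4, 6, 8, 8]

Answer: 4 6 8 8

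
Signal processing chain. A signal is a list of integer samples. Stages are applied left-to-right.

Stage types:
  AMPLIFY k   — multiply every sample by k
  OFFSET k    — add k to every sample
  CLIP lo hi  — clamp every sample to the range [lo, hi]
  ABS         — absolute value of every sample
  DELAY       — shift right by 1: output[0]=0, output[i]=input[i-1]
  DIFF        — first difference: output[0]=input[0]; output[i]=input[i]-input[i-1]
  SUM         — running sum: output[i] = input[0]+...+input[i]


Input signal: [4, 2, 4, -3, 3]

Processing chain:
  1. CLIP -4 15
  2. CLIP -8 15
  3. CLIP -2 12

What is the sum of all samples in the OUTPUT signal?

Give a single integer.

Input: [4, 2, 4, -3, 3]
Stage 1 (CLIP -4 15): clip(4,-4,15)=4, clip(2,-4,15)=2, clip(4,-4,15)=4, clip(-3,-4,15)=-3, clip(3,-4,15)=3 -> [4, 2, 4, -3, 3]
Stage 2 (CLIP -8 15): clip(4,-8,15)=4, clip(2,-8,15)=2, clip(4,-8,15)=4, clip(-3,-8,15)=-3, clip(3,-8,15)=3 -> [4, 2, 4, -3, 3]
Stage 3 (CLIP -2 12): clip(4,-2,12)=4, clip(2,-2,12)=2, clip(4,-2,12)=4, clip(-3,-2,12)=-2, clip(3,-2,12)=3 -> [4, 2, 4, -2, 3]
Output sum: 11

Answer: 11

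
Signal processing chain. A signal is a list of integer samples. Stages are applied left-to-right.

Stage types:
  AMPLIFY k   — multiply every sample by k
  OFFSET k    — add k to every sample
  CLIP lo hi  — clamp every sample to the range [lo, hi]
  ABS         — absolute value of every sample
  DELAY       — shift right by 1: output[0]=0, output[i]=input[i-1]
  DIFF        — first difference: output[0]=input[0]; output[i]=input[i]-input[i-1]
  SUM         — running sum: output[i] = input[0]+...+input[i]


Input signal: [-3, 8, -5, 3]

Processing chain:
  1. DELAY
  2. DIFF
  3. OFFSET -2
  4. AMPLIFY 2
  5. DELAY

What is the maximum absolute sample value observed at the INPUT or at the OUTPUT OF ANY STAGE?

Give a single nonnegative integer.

Answer: 30

Derivation:
Input: [-3, 8, -5, 3] (max |s|=8)
Stage 1 (DELAY): [0, -3, 8, -5] = [0, -3, 8, -5] -> [0, -3, 8, -5] (max |s|=8)
Stage 2 (DIFF): s[0]=0, -3-0=-3, 8--3=11, -5-8=-13 -> [0, -3, 11, -13] (max |s|=13)
Stage 3 (OFFSET -2): 0+-2=-2, -3+-2=-5, 11+-2=9, -13+-2=-15 -> [-2, -5, 9, -15] (max |s|=15)
Stage 4 (AMPLIFY 2): -2*2=-4, -5*2=-10, 9*2=18, -15*2=-30 -> [-4, -10, 18, -30] (max |s|=30)
Stage 5 (DELAY): [0, -4, -10, 18] = [0, -4, -10, 18] -> [0, -4, -10, 18] (max |s|=18)
Overall max amplitude: 30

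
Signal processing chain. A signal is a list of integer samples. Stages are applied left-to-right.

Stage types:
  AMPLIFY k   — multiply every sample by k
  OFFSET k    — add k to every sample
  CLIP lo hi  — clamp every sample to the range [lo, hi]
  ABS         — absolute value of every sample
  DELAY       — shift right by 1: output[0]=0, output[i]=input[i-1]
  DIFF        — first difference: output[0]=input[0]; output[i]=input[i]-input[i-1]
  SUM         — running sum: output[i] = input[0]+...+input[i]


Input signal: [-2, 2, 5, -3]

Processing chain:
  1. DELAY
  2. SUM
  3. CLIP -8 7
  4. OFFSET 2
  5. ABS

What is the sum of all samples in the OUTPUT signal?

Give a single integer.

Input: [-2, 2, 5, -3]
Stage 1 (DELAY): [0, -2, 2, 5] = [0, -2, 2, 5] -> [0, -2, 2, 5]
Stage 2 (SUM): sum[0..0]=0, sum[0..1]=-2, sum[0..2]=0, sum[0..3]=5 -> [0, -2, 0, 5]
Stage 3 (CLIP -8 7): clip(0,-8,7)=0, clip(-2,-8,7)=-2, clip(0,-8,7)=0, clip(5,-8,7)=5 -> [0, -2, 0, 5]
Stage 4 (OFFSET 2): 0+2=2, -2+2=0, 0+2=2, 5+2=7 -> [2, 0, 2, 7]
Stage 5 (ABS): |2|=2, |0|=0, |2|=2, |7|=7 -> [2, 0, 2, 7]
Output sum: 11

Answer: 11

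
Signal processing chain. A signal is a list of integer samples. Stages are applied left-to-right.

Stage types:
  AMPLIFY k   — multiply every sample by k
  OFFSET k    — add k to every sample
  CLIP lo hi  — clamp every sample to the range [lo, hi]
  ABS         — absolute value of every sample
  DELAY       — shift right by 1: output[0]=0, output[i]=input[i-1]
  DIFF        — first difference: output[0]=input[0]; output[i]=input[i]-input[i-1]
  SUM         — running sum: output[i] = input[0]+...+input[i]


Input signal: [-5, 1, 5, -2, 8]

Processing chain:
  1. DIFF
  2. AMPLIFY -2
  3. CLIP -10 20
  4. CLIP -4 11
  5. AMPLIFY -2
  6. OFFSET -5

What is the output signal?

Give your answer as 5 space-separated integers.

Input: [-5, 1, 5, -2, 8]
Stage 1 (DIFF): s[0]=-5, 1--5=6, 5-1=4, -2-5=-7, 8--2=10 -> [-5, 6, 4, -7, 10]
Stage 2 (AMPLIFY -2): -5*-2=10, 6*-2=-12, 4*-2=-8, -7*-2=14, 10*-2=-20 -> [10, -12, -8, 14, -20]
Stage 3 (CLIP -10 20): clip(10,-10,20)=10, clip(-12,-10,20)=-10, clip(-8,-10,20)=-8, clip(14,-10,20)=14, clip(-20,-10,20)=-10 -> [10, -10, -8, 14, -10]
Stage 4 (CLIP -4 11): clip(10,-4,11)=10, clip(-10,-4,11)=-4, clip(-8,-4,11)=-4, clip(14,-4,11)=11, clip(-10,-4,11)=-4 -> [10, -4, -4, 11, -4]
Stage 5 (AMPLIFY -2): 10*-2=-20, -4*-2=8, -4*-2=8, 11*-2=-22, -4*-2=8 -> [-20, 8, 8, -22, 8]
Stage 6 (OFFSET -5): -20+-5=-25, 8+-5=3, 8+-5=3, -22+-5=-27, 8+-5=3 -> [-25, 3, 3, -27, 3]

Answer: -25 3 3 -27 3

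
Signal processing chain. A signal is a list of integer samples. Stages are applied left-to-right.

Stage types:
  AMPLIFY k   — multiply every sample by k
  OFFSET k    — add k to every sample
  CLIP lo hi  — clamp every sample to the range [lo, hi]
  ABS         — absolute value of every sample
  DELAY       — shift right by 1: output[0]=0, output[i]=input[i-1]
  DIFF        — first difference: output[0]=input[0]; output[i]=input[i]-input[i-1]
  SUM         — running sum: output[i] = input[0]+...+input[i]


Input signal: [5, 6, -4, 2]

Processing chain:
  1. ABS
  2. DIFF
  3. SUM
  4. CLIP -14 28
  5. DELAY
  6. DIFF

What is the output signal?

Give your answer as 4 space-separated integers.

Input: [5, 6, -4, 2]
Stage 1 (ABS): |5|=5, |6|=6, |-4|=4, |2|=2 -> [5, 6, 4, 2]
Stage 2 (DIFF): s[0]=5, 6-5=1, 4-6=-2, 2-4=-2 -> [5, 1, -2, -2]
Stage 3 (SUM): sum[0..0]=5, sum[0..1]=6, sum[0..2]=4, sum[0..3]=2 -> [5, 6, 4, 2]
Stage 4 (CLIP -14 28): clip(5,-14,28)=5, clip(6,-14,28)=6, clip(4,-14,28)=4, clip(2,-14,28)=2 -> [5, 6, 4, 2]
Stage 5 (DELAY): [0, 5, 6, 4] = [0, 5, 6, 4] -> [0, 5, 6, 4]
Stage 6 (DIFF): s[0]=0, 5-0=5, 6-5=1, 4-6=-2 -> [0, 5, 1, -2]

Answer: 0 5 1 -2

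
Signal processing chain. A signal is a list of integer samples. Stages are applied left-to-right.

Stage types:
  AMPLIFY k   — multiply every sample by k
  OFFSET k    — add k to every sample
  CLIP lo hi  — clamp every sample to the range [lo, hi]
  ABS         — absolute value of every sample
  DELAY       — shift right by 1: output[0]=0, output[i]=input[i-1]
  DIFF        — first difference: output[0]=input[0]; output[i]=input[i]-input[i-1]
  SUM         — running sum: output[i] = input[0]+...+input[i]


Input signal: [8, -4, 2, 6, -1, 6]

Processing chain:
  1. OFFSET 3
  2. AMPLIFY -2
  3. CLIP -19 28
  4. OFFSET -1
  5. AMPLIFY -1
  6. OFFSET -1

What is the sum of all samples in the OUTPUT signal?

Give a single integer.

Input: [8, -4, 2, 6, -1, 6]
Stage 1 (OFFSET 3): 8+3=11, -4+3=-1, 2+3=5, 6+3=9, -1+3=2, 6+3=9 -> [11, -1, 5, 9, 2, 9]
Stage 2 (AMPLIFY -2): 11*-2=-22, -1*-2=2, 5*-2=-10, 9*-2=-18, 2*-2=-4, 9*-2=-18 -> [-22, 2, -10, -18, -4, -18]
Stage 3 (CLIP -19 28): clip(-22,-19,28)=-19, clip(2,-19,28)=2, clip(-10,-19,28)=-10, clip(-18,-19,28)=-18, clip(-4,-19,28)=-4, clip(-18,-19,28)=-18 -> [-19, 2, -10, -18, -4, -18]
Stage 4 (OFFSET -1): -19+-1=-20, 2+-1=1, -10+-1=-11, -18+-1=-19, -4+-1=-5, -18+-1=-19 -> [-20, 1, -11, -19, -5, -19]
Stage 5 (AMPLIFY -1): -20*-1=20, 1*-1=-1, -11*-1=11, -19*-1=19, -5*-1=5, -19*-1=19 -> [20, -1, 11, 19, 5, 19]
Stage 6 (OFFSET -1): 20+-1=19, -1+-1=-2, 11+-1=10, 19+-1=18, 5+-1=4, 19+-1=18 -> [19, -2, 10, 18, 4, 18]
Output sum: 67

Answer: 67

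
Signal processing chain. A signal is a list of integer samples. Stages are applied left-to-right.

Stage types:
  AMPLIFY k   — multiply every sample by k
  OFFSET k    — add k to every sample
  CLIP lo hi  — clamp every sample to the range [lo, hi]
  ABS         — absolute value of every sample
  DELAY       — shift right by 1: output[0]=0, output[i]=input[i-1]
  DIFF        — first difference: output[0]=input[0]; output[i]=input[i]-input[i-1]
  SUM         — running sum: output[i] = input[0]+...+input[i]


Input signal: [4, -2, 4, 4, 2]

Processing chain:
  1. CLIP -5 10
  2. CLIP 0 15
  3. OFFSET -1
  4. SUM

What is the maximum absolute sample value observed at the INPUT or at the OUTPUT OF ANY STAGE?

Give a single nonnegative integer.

Input: [4, -2, 4, 4, 2] (max |s|=4)
Stage 1 (CLIP -5 10): clip(4,-5,10)=4, clip(-2,-5,10)=-2, clip(4,-5,10)=4, clip(4,-5,10)=4, clip(2,-5,10)=2 -> [4, -2, 4, 4, 2] (max |s|=4)
Stage 2 (CLIP 0 15): clip(4,0,15)=4, clip(-2,0,15)=0, clip(4,0,15)=4, clip(4,0,15)=4, clip(2,0,15)=2 -> [4, 0, 4, 4, 2] (max |s|=4)
Stage 3 (OFFSET -1): 4+-1=3, 0+-1=-1, 4+-1=3, 4+-1=3, 2+-1=1 -> [3, -1, 3, 3, 1] (max |s|=3)
Stage 4 (SUM): sum[0..0]=3, sum[0..1]=2, sum[0..2]=5, sum[0..3]=8, sum[0..4]=9 -> [3, 2, 5, 8, 9] (max |s|=9)
Overall max amplitude: 9

Answer: 9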